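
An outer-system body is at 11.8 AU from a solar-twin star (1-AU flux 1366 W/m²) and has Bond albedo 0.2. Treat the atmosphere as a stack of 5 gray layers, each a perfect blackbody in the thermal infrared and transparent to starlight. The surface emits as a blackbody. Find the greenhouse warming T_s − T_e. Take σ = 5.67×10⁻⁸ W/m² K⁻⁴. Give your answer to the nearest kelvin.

43 kelvin

Flux at the orbit: S = 1366/(11.8)² = 9.810 W/m².
OLR = S(1−α)/4 = 1.962 W/m²; the top layer radiates at T_e = 76.70 K.
Surface: T_s = (6)^¼·T_e = 120.0 K.
So the greenhouse effect raises the surface by 120.0 − 76.70 = 43.34 K.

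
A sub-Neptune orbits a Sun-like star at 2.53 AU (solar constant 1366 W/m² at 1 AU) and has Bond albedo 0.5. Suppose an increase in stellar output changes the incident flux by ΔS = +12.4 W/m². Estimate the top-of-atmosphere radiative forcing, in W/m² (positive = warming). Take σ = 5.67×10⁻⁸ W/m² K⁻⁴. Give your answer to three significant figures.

Flux at the orbit: S = 1366/(2.53)² = 213.4 W/m².
TOA radiative forcing: ΔF = (1−α)ΔS/4 = 0.5·(+12.4)/4 = 1.550 W/m².

1.55 W/m²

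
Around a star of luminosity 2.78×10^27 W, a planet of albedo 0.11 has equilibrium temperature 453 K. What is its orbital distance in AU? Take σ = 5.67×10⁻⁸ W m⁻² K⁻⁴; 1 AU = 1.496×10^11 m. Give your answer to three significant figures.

Required flux: S = 4σT⁴/(1−α) = 10730 W m⁻².
From L = 4πd²S, d = √(2.78×10^27/(4π·10730)) = 1.436×10^11 m = 0.9598 AU.

0.960 AU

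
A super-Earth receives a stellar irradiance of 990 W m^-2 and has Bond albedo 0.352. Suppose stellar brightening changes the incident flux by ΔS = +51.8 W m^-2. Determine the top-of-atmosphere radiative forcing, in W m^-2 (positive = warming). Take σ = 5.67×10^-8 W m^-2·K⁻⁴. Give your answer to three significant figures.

8.39 W m^-2

TOA radiative forcing: ΔF = (1−α)ΔS/4 = 0.648·(+51.8)/4 = 8.392 W m^-2.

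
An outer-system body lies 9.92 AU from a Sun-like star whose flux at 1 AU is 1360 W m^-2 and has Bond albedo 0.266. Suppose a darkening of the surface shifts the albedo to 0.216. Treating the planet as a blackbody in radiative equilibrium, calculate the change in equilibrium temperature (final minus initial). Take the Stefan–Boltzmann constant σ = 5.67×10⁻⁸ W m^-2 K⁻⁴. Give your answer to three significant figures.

1.36 K

Irradiance scales as 1/d², so S = 1360 W m^-2 × (1/9.92)² = 13.82 W m^-2.
Initial: T₁ = [S(1−0.266)/(4σ)]^(1/4) = 81.78 K.
Final:   T₂ = [S(1−0.216)/(4σ)]^(1/4) = 83.14 K.
ΔT = T₂ − T₁ = 1.358 K.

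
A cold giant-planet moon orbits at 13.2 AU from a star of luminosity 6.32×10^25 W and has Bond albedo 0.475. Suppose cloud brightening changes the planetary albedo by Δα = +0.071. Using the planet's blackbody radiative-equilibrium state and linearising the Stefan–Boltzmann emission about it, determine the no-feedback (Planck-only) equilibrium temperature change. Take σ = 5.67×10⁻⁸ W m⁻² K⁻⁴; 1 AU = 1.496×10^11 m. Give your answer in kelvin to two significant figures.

-1.4 K

Orbital distance: d = 13.2 AU = 1.975×10^12 m.
Spreading L over a sphere of radius d: S = 6.32×10^25/(4π·1.97×10^12²) = 1.290 W m⁻².
The baseline emission temperature is T_e = 41.57 K.
TOA radiative forcing: ΔF = −S·Δα/4 = −1.290·(+0.071)/4 = -0.02289 W m⁻².
The Planck feedback parameter is 4σT_e³ = 0.01629 W m⁻²/K.
Hence the no-feedback warming is ΔF/(4σT_e³) = -1.41 K.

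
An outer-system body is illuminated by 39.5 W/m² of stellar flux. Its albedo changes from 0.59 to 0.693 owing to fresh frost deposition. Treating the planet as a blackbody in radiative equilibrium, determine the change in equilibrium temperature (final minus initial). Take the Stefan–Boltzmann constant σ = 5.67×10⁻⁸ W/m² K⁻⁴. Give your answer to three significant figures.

-6.41 K

With α = 0.59, T₁ = 91.93 K.
After:  T₂ = [39.50·0.307/(4σ)]^(1/4) = 85.51 K.
ΔT = T₂ − T₁ = -6.414 K.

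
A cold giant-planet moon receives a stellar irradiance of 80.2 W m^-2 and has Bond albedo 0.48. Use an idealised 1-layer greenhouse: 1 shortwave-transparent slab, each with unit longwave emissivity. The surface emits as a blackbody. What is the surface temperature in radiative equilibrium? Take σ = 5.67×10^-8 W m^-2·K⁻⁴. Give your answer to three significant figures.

138 K

Top-of-atmosphere balance: σT_e⁴ = S(1−α)/4 = 10.43 W m^-2 → T_e = 116.4 K.
With N = 1 opaque layers, T_s = (N+1)^(1/4)·T_e = 2^(1/4)·116.4 = 138.5 K.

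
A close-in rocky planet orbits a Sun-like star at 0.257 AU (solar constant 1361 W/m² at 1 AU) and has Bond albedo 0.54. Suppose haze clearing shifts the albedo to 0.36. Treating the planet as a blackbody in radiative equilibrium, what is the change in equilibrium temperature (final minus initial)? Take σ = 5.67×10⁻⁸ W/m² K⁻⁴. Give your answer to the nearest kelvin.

Flux at the orbit: S = 1361/(0.257)² = 20610 W/m².
With α = 0.54, T₁ = 452.1 K.
After:  T₂ = [20610·0.64/(4σ)]^(1/4) = 491.1 K.
ΔT = T₂ − T₁ = 38.91 K.

39 K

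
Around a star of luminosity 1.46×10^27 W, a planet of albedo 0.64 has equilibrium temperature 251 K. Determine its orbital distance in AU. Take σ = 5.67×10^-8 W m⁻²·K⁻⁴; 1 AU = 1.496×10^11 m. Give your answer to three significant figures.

The flux needed for this T is 4σT⁴/(1−0.64) = 2501 W m⁻².
Then d = [L/(4πS)]^(1/2) = 2.156×10^11 m, i.e. 1.441 AU.

1.44 AU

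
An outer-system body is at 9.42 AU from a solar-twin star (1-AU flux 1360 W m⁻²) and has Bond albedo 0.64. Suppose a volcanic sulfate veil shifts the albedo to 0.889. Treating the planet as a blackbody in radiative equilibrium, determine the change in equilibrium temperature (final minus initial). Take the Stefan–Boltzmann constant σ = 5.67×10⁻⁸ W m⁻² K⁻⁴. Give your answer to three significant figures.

Irradiance scales as 1/d², so S = 1360 W m⁻² × (1/9.42)² = 15.33 W m⁻².
Initial: T₁ = [S(1−0.64)/(4σ)]^(1/4) = 70.23 K.
After:  T₂ = [15.33·0.111/(4σ)]^(1/4) = 52.33 K.
Change: 52.33 − 70.23 = -17.90 K.

-17.9 K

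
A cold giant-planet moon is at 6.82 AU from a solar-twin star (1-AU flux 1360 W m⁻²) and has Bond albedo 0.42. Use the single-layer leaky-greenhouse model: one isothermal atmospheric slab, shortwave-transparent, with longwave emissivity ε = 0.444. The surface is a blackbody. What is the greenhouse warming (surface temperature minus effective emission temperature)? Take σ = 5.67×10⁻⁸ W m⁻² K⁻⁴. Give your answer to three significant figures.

Irradiance scales as 1/d², so S = 1360 W m⁻² × (1/6.82)² = 29.24 W m⁻².
The planet radiates to space at T_e = [S(1−α)/(4σ)]^(1/4) = 92.99 K.
The surface balance (absorbed SW + ε·downward IR = σT_s⁴) with T_a⁴ = T_s⁴/2 reduces to T_s = T_e·[2/(2−ε)]^¼ = 99.01 K.
T_s − T_e = 99.01 − 92.99 = 6.023 K.

6.02 K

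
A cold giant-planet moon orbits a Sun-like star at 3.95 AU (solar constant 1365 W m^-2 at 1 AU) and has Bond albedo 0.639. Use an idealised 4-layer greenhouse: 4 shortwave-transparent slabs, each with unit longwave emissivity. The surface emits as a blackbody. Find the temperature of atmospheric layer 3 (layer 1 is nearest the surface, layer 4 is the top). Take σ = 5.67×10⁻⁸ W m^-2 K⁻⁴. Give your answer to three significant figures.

129 K

Flux at the orbit: S = 1365/(3.95)² = 87.49 W m^-2.
Top-of-atmosphere balance: σT_e⁴ = S(1−α)/4 = 7.896 W m^-2 → T_e = 108.6 K.
In the N-layer model, layer k (counted from the surface) has T_k = (N+1−k)^(1/4)·T_e.
T_3 = (2)^(1/4)·108.6 = 129.2 K.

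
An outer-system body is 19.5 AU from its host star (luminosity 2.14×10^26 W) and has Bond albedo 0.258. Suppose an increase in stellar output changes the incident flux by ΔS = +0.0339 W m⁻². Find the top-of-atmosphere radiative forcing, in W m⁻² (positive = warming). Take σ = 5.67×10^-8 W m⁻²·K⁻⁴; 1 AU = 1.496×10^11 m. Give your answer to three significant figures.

0.00629 W m⁻²

d = 19.5 × 1.496×10^11 m = 2.917×10^12 m.
Flux at the orbit: S = L/(4πd²) = 2.14×10^26/(4π·(2.92×10^12)²) = 2.001 W m⁻².
ΔF = Δ[S(1−α)]/4 = (1−0.258)·+0.0339/4 = 0.006288 W m⁻².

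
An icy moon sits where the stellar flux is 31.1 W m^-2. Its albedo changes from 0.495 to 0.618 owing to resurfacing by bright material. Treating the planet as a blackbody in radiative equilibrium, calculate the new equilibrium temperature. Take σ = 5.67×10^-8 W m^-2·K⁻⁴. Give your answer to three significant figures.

85.1 K

With the new albedo, S(1−α₂)/4 = 2.970 W m^-2, so T₂ = 85.07 K.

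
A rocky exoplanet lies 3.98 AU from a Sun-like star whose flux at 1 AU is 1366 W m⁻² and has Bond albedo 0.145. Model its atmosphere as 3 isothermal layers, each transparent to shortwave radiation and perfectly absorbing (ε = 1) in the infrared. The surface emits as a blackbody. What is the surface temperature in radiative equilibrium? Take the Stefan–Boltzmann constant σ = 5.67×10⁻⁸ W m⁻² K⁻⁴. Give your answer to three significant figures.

By the inverse-square law, S = 1366/3.98² = 86.24 W m⁻².
Top-of-atmosphere balance: σT_e⁴ = S(1−α)/4 = 18.43 W m⁻² → T_e = 134.3 K.
Layer-by-layer balance gives σT_s⁴ = (N+1)σT_e⁴, so T_s = 4^¼·134.3 = 189.9 K.

190 kelvin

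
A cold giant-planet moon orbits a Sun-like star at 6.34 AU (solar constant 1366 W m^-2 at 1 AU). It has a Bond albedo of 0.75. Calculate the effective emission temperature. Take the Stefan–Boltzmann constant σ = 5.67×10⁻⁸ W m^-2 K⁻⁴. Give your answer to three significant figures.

78.2 kelvin

Flux at the orbit: S = 1366/(6.34)² = 33.98 W m^-2.
The planet absorbs (1−α)S over its disc πR² and re-emits over 4πR², so the mean absorbed flux is (1−0.75)·33.98/4 = 2.124 W m^-2.
In equilibrium σT⁴ equals this, so T = 78.23 K.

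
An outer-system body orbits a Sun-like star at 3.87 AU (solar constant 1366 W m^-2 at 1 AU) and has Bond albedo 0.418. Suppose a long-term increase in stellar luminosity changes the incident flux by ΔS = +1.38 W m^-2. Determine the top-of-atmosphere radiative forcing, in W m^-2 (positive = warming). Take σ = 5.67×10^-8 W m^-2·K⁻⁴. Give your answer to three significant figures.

Irradiance scales as 1/d², so S = 1366 W m^-2 × (1/3.87)² = 91.21 W m^-2.
ΔF = Δ[S(1−α)]/4 = (1−0.418)·+1.38/4 = 0.2008 W m^-2.

0.201 W m^-2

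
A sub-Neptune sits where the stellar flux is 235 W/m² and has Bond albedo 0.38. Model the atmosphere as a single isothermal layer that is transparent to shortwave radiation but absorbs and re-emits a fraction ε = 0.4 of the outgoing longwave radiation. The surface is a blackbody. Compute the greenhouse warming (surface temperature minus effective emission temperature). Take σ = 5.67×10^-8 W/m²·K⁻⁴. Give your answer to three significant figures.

The planet radiates to space at T_e = [S(1−α)/(4σ)]^(1/4) = 159.2 K.
Surface balance with a leaky layer gives σT_s⁴ = σT_e⁴·2/(2−ε), so T_s = T_e·[2/(2−0.4)]^(1/4) = 168.3 K.
Greenhouse warming: T_s − T_e = 9.134 K.

9.13 kelvin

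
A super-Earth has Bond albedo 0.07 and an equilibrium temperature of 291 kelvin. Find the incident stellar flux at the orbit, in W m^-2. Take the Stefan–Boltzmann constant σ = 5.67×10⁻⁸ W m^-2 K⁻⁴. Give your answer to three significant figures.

Invert the energy balance for S: S = 4σT⁴/(1−α).
σT⁴ = 5.67×10⁻⁸·(291)⁴ = 406.6 W m^-2.
So S = 4×406.6/(1−0.07) = 1749 W m^-2.

1750 W m^-2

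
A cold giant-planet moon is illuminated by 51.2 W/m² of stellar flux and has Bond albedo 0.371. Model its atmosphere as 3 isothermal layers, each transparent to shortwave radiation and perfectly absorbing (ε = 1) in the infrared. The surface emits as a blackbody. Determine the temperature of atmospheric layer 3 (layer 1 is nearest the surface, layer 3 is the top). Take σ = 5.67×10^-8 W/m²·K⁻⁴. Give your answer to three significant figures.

The effective emission temperature is T_e = [S(1−α)/(4σ)]^¼ = 109.2 K.
Each opaque layer satisfies 2T_j⁴ = T_{j−1}⁴ + T_{j+1}⁴, giving T_k⁴ = (N+1−k)T_e⁴.
With k = 3: T_3 = (3+1−3)^¼·109.2 K = 109.2 K.

109 kelvin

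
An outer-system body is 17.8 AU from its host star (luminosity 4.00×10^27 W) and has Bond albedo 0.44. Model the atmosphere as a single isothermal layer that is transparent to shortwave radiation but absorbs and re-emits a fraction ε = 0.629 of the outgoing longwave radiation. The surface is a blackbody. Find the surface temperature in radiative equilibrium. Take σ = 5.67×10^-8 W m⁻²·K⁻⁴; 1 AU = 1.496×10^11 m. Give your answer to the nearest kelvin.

Orbital distance: d = 17.8 AU = 2.663×10^12 m.
Spreading L over a sphere of radius d: S = 4.00×10^27/(4π·2.66×10^12²) = 44.89 W m⁻².
The planet radiates to space at T_e = [S(1−α)/(4σ)]^(1/4) = 102.6 K.
The surface balance (absorbed SW + ε·downward IR = σT_s⁴) with T_a⁴ = T_s⁴/2 reduces to T_s = T_e·[2/(2−ε)]^¼ = 112.8 K.

113 kelvin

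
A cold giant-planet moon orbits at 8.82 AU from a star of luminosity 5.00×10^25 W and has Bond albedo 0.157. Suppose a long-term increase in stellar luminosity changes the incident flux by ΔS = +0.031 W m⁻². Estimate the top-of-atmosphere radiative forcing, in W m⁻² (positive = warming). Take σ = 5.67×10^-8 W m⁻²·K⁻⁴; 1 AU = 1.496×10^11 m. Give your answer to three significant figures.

0.00653 W m⁻²

d = 8.82 × 1.496×10^11 m = 1.319×10^12 m.
Flux at the orbit: S = L/(4πd²) = 5.00×10^25/(4π·(1.32×10^12)²) = 2.285 W m⁻².
ΔF = Δ[S(1−α)]/4 = (1−0.157)·+0.031/4 = 0.006533 W m⁻².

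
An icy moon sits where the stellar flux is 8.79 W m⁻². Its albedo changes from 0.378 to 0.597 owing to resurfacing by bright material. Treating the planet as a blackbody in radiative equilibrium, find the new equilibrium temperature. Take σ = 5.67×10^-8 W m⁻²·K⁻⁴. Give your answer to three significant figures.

New equilibrium: T₂ = [(1−0.597)·8.790/(4σ)]^(1/4) = 62.87 K.

62.9 kelvin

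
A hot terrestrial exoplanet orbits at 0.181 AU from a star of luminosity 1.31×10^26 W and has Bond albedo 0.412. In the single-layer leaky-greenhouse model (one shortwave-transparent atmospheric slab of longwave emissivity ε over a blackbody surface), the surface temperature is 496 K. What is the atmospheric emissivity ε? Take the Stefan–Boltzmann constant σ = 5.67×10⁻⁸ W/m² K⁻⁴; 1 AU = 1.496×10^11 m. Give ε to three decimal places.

0.782

Orbital distance: d = 0.181 AU = 2.708×10^10 m.
Spreading L over a sphere of radius d: S = 1.31×10^26/(4π·2.71×10^10²) = 14220 W/m².
Effective temperature: T_e = [S(1−α)/(4σ)]^(1/4) = 438.2 K.
Since (2−ε)/2 = (T_e/T_s)⁴ = 0.6090, ε = 0.7819.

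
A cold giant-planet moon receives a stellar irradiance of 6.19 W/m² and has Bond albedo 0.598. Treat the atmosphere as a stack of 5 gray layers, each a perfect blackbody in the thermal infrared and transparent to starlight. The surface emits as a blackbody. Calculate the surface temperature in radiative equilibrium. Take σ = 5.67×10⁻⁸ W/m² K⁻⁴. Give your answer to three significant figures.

The effective emission temperature is T_e = [S(1−α)/(4σ)]^¼ = 57.55 K.
With N = 5 opaque layers, T_s = (N+1)^(1/4)·T_e = 6^(1/4)·57.55 = 90.08 K.

90.1 K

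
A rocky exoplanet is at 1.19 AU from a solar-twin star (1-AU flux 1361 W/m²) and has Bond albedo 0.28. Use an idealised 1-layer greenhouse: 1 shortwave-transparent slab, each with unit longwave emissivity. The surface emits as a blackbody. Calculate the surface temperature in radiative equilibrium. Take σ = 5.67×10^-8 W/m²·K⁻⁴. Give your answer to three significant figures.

279 K

By the inverse-square law, S = 1361/1.19² = 961.1 W/m².
The effective emission temperature is T_e = [S(1−α)/(4σ)]^¼ = 235.0 K.
For an N-layer opaque stack, T_s⁴ = (N+1)T_e⁴, hence T_s = (2)^(1/4)×235.0 K = 279.5 K.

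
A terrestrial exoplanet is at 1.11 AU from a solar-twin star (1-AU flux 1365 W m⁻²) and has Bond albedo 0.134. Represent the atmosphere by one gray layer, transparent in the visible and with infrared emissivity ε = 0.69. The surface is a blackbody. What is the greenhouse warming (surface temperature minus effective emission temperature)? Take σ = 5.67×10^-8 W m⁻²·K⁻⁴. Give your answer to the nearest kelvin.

Flux at the orbit: S = 1365/(1.11)² = 1108 W m⁻².
At the top of the atmosphere, σT_e⁴ = S(1−α)/4 = 239.9 W m⁻², giving T_e = 255.0 K.
The surface balance (absorbed SW + ε·downward IR = σT_s⁴) with T_a⁴ = T_s⁴/2 reduces to T_s = T_e·[2/(2−ε)]^¼ = 283.5 K.
Greenhouse warming: T_s − T_e = 28.46 K.

28 K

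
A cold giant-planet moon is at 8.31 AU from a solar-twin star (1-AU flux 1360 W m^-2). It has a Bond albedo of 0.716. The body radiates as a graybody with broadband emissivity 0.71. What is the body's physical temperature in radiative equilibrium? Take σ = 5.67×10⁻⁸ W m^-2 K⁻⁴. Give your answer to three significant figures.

76.8 K

By the inverse-square law, S = 1360/8.31² = 19.69 W m^-2.
Absorbed flux (global mean): S(1−α)/4 = 19.69·0.284/4 = 1.398 W m^-2.
Radiative balance εσT⁴ = 1.398 gives T = [1.398/(0.71·σ)]^(1/4) = 76.77 K.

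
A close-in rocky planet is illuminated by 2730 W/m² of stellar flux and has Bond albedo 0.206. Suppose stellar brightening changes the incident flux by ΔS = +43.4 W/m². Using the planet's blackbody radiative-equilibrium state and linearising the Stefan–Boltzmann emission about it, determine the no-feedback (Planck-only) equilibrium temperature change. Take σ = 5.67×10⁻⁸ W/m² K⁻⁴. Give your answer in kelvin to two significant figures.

1.2 kelvin

Reference equilibrium: T_e = [S(1−α)/(4σ)]^(1/4) = 312.7 K.
ΔF = Δ[S(1−α)]/4 = (1−0.206)·+43.4/4 = 8.615 W/m².
The Planck feedback parameter is 4σT_e³ = 6.933 W/m²/K.
Hence the no-feedback warming is ΔF/(4σT_e³) = 1.24 K.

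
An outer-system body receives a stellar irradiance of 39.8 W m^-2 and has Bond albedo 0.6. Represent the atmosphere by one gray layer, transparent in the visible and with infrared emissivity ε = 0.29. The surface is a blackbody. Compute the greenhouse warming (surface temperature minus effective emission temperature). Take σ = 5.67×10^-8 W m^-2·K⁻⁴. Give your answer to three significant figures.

Effective emission temperature (TOA balance): σT_e⁴ = S(1−α)/4 = 3.980 W m^-2 → T_e = 91.53 K.
For a single slab of emissivity ε, T_s⁴ = 2T_e⁴/(2−ε); thus T_s = 91.53·(1.17)^(1/4) = 95.19 K.
T_s − T_e = 95.19 − 91.53 = 3.656 K.

3.66 K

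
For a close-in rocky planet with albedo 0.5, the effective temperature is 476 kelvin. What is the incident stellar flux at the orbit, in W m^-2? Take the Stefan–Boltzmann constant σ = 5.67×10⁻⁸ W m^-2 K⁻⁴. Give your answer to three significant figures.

From S(1−α)/4 = σT⁴: S = 4σT⁴/(1−α).
σT⁴ = 5.67×10⁻⁸·(476)⁴ = 2911 W m^-2.
S = 4·2911/0.5 = 23290 W m^-2.

23300 W m^-2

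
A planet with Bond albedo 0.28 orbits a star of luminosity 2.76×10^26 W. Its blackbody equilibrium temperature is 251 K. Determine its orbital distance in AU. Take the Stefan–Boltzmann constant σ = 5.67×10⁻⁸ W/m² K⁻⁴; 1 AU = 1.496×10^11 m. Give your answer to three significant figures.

Energy balance gives S = 4σT⁴/(1−α) = 1250 W/m².
Then d = [L/(4πS)]^(1/2) = 1.325×10^11 m, i.e. 0.8860 AU.

0.886 AU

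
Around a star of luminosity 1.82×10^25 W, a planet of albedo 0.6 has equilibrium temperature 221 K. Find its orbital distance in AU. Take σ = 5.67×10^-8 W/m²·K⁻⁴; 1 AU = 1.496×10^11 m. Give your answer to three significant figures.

0.219 AU

The flux needed for this T is 4σT⁴/(1−0.6) = 1353 W/m².
S = L/(4πd²) → d = √(L/4πS) = √(1.82×10^25/(4π·1353)) = 3.272×10^10 m = 0.2187 AU.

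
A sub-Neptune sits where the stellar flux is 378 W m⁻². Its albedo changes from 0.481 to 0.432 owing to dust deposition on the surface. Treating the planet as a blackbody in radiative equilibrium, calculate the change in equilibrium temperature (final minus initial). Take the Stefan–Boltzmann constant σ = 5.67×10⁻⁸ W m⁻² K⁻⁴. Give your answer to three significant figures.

3.91 K

Initial: T₁ = [S(1−0.481)/(4σ)]^(1/4) = 171.5 K.
Final:   T₂ = [S(1−0.432)/(4σ)]^(1/4) = 175.4 K.
ΔT = T₂ − T₁ = 3.912 K.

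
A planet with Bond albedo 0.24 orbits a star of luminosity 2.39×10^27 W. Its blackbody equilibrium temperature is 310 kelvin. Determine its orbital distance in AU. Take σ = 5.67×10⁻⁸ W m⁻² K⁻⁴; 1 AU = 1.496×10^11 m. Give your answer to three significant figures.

1.76 AU

Energy balance gives S = 4σT⁴/(1−α) = 2756 W m⁻².
From L = 4πd²S, d = √(2.39×10^27/(4π·2756)) = 2.627×10^11 m = 1.756 AU.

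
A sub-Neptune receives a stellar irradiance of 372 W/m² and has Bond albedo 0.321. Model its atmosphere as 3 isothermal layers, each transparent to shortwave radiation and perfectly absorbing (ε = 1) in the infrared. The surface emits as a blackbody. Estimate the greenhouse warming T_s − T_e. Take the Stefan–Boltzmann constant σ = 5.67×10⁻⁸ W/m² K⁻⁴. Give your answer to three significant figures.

Top-of-atmosphere balance: σT_e⁴ = S(1−α)/4 = 63.15 W/m² → T_e = 182.7 K.
Surface: T_s = (4)^¼·T_e = 258.3 K.
Warming: T_s − T_e = 75.67 K.

75.7 kelvin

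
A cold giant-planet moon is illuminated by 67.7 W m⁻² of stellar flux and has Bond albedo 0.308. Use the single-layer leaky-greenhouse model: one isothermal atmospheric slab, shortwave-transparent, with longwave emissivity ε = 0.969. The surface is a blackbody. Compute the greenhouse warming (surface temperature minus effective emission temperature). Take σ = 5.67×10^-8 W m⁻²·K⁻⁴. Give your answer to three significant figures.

21.6 K

Effective emission temperature (TOA balance): σT_e⁴ = S(1−α)/4 = 11.71 W m⁻² → T_e = 119.9 K.
Surface balance with a leaky layer gives σT_s⁴ = σT_e⁴·2/(2−ε), so T_s = T_e·[2/(2−0.969)]^(1/4) = 141.5 K.
T_s − T_e = 141.5 − 119.9 = 21.60 K.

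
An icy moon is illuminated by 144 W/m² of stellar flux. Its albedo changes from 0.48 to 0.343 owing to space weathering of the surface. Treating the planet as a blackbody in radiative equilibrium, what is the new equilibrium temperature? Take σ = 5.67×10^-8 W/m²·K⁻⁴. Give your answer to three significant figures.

143 K

With the new albedo, S(1−α₂)/4 = 23.65 W/m², so T₂ = 142.9 K.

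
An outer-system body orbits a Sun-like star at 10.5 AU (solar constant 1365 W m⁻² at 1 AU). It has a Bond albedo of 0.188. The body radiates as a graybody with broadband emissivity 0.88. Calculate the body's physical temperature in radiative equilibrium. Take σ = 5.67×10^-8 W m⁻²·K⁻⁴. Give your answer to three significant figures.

84.2 K

Irradiance scales as 1/d², so S = 1365 W m⁻² × (1/10.5)² = 12.38 W m⁻².
The planet absorbs (1−α)S over its disc πR² and re-emits over 4πR², so the mean absorbed flux is (1−0.188)·12.38/4 = 2.513 W m⁻².
Radiative balance εσT⁴ = 2.513 gives T = [2.513/(0.88·σ)]^(1/4) = 84.25 K.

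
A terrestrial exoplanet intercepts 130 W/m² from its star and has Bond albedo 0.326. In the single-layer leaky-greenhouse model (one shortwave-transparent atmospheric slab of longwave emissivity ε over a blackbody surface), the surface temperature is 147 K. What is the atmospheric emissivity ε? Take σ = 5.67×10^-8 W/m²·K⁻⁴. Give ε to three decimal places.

TOA balance gives T_e = 140.2 K.
T_s⁴ = T_e⁴·2/(2−ε) → ε = 2 − 2(T_e/T_s)⁴ = 2 − 2·(140.2/147)⁴ = 0.3453.

0.345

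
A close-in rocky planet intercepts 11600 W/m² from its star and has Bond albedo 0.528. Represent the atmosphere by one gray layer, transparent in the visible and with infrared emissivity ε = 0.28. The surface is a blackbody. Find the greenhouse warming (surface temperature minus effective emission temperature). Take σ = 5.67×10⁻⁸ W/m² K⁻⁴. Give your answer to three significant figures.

15.1 K

At the top of the atmosphere, σT_e⁴ = S(1−α)/4 = 1369 W/m², giving T_e = 394.2 K.
For a single slab of emissivity ε, T_s⁴ = 2T_e⁴/(2−ε); thus T_s = 394.2·(1.163)^(1/4) = 409.3 K.
The atmosphere warms the surface by 15.15 K.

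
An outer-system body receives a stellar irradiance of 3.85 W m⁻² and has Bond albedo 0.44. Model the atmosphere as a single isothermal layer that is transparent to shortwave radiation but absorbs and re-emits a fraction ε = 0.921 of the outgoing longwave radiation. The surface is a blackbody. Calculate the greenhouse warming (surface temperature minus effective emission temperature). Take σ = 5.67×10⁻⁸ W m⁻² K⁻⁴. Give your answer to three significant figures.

9.26 kelvin

Effective emission temperature (TOA balance): σT_e⁴ = S(1−α)/4 = 0.5390 W m⁻² → T_e = 55.53 K.
Surface balance with a leaky layer gives σT_s⁴ = σT_e⁴·2/(2−ε), so T_s = T_e·[2/(2−0.921)]^(1/4) = 64.79 K.
Greenhouse warming: T_s − T_e = 9.263 K.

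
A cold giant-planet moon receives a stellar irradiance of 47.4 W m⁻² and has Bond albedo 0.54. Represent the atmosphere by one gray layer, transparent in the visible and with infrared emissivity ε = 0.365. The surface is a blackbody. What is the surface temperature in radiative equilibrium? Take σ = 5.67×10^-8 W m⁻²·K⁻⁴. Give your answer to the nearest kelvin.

Effective emission temperature (TOA balance): σT_e⁴ = S(1−α)/4 = 5.451 W m⁻² → T_e = 99.02 K.
Surface balance with a leaky layer gives σT_s⁴ = σT_e⁴·2/(2−ε), so T_s = T_e·[2/(2−0.365)]^(1/4) = 104.1 K.

104 K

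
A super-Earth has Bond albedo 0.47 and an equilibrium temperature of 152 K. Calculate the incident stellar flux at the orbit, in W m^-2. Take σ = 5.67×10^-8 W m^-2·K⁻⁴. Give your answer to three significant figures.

Invert the energy balance for S: S = 4σT⁴/(1−α).
The emitted flux is σT⁴ = 30.27 W m^-2.
So S = 4×30.27/(1−0.47) = 228.4 W m^-2.

228 W m^-2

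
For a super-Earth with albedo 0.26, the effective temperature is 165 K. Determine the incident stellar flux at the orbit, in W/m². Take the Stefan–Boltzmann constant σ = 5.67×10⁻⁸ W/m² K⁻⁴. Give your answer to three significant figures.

Invert the energy balance for S: S = 4σT⁴/(1−α).
σT⁴ = 5.67×10⁻⁸·(165)⁴ = 42.03 W/m².
So S = 4×42.03/(1−0.26) = 227.2 W/m².

227 W/m²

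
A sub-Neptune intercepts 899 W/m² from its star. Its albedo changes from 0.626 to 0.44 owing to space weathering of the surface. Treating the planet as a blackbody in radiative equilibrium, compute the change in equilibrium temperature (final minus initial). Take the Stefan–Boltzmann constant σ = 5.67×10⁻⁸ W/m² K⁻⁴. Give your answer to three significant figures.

20.8 K

Initial: T₁ = [S(1−0.626)/(4σ)]^(1/4) = 196.2 K.
Final:   T₂ = [S(1−0.44)/(4σ)]^(1/4) = 217.1 K.
ΔT = T₂ − T₁ = 20.84 K.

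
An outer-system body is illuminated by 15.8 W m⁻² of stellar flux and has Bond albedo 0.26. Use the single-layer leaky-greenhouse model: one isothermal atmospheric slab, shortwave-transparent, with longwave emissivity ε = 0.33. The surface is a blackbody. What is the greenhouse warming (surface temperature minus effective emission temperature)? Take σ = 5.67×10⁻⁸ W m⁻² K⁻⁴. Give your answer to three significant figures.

3.91 K

Effective emission temperature (TOA balance): σT_e⁴ = S(1−α)/4 = 2.923 W m⁻² → T_e = 84.73 K.
Surface balance with a leaky layer gives σT_s⁴ = σT_e⁴·2/(2−ε), so T_s = T_e·[2/(2−0.33)]^(1/4) = 88.64 K.
The atmosphere warms the surface by 3.907 K.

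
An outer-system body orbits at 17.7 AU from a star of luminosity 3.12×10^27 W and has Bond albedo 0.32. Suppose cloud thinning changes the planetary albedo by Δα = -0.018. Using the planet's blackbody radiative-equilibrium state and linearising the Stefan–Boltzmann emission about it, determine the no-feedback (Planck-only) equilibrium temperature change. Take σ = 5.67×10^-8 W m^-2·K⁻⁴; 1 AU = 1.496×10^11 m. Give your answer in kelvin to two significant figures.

0.67 kelvin

d = 17.7 × 1.496×10^11 m = 2.648×10^12 m.
S = L/(4πd²) = 35.41 W m^-2.
Reference equilibrium: T_e = [S(1−α)/(4σ)]^(1/4) = 101.5 K.
The change in absorbed flux is Δ[S(1−α)/4] = −SΔα/4 = 0.1593 W m^-2.
The Planck feedback parameter is 4σT_e³ = 0.2372 W m^-2/K.
Hence the no-feedback warming is ΔF/(4σT_e³) = 0.672 K.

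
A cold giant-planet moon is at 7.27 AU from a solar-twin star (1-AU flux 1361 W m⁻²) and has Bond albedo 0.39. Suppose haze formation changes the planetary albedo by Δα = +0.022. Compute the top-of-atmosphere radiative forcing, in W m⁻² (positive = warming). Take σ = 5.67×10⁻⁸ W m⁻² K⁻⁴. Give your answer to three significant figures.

-0.142 W m⁻²

Flux at the orbit: S = 1361/(7.27)² = 25.75 W m⁻².
ΔF = −(S/4)Δα = −(25.75/4)×(+0.022) = -0.1416 W m⁻².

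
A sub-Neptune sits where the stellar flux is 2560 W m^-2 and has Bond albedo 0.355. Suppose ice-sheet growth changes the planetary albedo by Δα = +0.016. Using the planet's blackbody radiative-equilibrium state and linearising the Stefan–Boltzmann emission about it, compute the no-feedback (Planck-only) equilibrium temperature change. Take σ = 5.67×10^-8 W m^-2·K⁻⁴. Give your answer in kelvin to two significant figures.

-1.8 kelvin

Reference equilibrium: T_e = [S(1−α)/(4σ)]^(1/4) = 292.1 K.
The change in absorbed flux is Δ[S(1−α)/4] = −SΔα/4 = -10.24 W m^-2.
The Planck feedback parameter is 4σT_e³ = 5.653 W m^-2/K.
ΔT₀ = ΔF/λ_P = -10.24/5.653 = -1.81 K.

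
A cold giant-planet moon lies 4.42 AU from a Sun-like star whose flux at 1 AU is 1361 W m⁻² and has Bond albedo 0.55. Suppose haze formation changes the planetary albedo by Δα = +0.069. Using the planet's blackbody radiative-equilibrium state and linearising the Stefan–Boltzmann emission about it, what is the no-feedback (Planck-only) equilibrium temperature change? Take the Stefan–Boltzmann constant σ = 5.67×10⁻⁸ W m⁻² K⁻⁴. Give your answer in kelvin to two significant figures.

-4.2 kelvin

Irradiance scales as 1/d², so S = 1361 W m⁻² × (1/4.42)² = 69.66 W m⁻².
Unperturbed T_e = [69.66·(1−0.55)/(4σ)]^¼ = 108.4 K.
ΔF = −(S/4)Δα = −(69.66/4)×(+0.069) = -1.202 W m⁻².
Linearising σT⁴ gives d(σT⁴)/dT = 4σT_e³ = 0.2891 W m⁻² per K.
ΔT₀ = ΔF/λ_P = -1.202/0.2891 = -4.16 K.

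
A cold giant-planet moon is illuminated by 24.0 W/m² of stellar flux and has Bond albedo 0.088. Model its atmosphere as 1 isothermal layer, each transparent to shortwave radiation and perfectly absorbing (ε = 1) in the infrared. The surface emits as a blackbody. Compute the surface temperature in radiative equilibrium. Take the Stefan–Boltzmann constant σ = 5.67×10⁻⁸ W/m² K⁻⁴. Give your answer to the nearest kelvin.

118 K

Top-of-atmosphere balance: σT_e⁴ = S(1−α)/4 = 5.472 W/m² → T_e = 99.12 K.
With N = 1 opaque layers, T_s = (N+1)^(1/4)·T_e = 2^(1/4)·99.12 = 117.9 K.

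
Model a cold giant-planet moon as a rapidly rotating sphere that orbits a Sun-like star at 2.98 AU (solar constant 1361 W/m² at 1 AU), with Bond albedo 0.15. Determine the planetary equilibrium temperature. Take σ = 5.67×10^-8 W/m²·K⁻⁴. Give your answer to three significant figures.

By the inverse-square law, S = 1361/2.98² = 153.3 W/m².
Absorbed flux (global mean): S(1−α)/4 = 153.3·0.85/4 = 32.57 W/m².
Balancing against σT⁴: T = (32.57/5.67×10⁻⁸)^(1/4) = 154.8 K.

155 kelvin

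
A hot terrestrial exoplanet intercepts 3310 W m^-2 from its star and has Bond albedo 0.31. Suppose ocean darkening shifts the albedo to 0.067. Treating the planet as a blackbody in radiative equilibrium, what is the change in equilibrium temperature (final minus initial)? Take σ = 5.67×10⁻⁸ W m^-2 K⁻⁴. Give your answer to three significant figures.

Before: T₁ = [3310·0.69/(4σ)]^(1/4) = 316.8 K.
With α = 0.067, T₂ = 341.6 K.
ΔT = T₂ − T₁ = 24.82 K.

24.8 kelvin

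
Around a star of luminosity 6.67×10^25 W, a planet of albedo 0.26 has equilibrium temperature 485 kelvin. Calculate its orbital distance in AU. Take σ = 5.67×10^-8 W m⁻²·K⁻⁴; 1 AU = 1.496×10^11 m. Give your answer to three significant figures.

Energy balance gives S = 4σT⁴/(1−α) = 16960 W m⁻².
S = L/(4πd²) → d = √(L/4πS) = √(6.67×10^25/(4π·16960)) = 1.769×10^10 m = 0.1183 AU.

0.118 AU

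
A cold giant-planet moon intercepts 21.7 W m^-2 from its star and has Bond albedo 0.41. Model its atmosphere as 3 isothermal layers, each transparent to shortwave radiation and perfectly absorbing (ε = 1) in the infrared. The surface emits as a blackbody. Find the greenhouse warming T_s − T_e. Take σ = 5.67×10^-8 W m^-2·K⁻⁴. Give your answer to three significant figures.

The effective emission temperature is T_e = [S(1−α)/(4σ)]^¼ = 86.68 K.
T_s = (N+1)^(1/4)·T_e = 122.6 K.
So the greenhouse effect raises the surface by 122.6 − 86.68 = 35.90 K.

35.9 kelvin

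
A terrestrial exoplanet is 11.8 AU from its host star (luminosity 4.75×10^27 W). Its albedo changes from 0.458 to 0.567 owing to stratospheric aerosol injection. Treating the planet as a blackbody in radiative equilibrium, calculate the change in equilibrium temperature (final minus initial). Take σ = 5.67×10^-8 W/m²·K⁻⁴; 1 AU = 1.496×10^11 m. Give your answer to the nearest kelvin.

Orbital distance: d = 11.8 AU = 1.765×10^12 m.
Spreading L over a sphere of radius d: S = 4.75×10^27/(4π·1.77×10^12²) = 121.3 W/m².
Initial: T₁ = [S(1−0.458)/(4σ)]^(1/4) = 130.5 K.
After:  T₂ = [121.3·0.433/(4σ)]^(1/4) = 123.4 K.
ΔT = T₂ − T₁ = -7.122 K.

-7 kelvin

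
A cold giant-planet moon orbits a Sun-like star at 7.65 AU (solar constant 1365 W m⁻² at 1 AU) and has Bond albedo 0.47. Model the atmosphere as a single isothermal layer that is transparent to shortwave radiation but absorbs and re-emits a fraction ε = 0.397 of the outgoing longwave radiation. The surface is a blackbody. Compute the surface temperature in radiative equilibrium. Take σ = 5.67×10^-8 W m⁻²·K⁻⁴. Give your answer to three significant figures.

Flux at the orbit: S = 1365/(7.65)² = 23.32 W m⁻².
The planet radiates to space at T_e = [S(1−α)/(4σ)]^(1/4) = 85.92 K.
The surface balance (absorbed SW + ε·downward IR = σT_s⁴) with T_a⁴ = T_s⁴/2 reduces to T_s = T_e·[2/(2−ε)]^¼ = 90.81 K.

90.8 K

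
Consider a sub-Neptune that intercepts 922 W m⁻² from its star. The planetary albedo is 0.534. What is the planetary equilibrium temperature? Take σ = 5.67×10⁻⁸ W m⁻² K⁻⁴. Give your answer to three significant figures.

209 K

The planet absorbs (1−α)S over its disc πR² and re-emits over 4πR², so the mean absorbed flux is (1−0.534)·922.0/4 = 107.4 W m⁻².
In equilibrium σT⁴ equals this, so T = 208.6 K.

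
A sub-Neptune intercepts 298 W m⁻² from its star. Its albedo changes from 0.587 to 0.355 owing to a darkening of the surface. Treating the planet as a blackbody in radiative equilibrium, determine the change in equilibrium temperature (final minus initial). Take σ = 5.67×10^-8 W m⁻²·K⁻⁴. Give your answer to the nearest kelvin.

18 K

Initial: T₁ = [S(1−0.587)/(4σ)]^(1/4) = 152.6 K.
Final:   T₂ = [S(1−0.355)/(4σ)]^(1/4) = 170.6 K.
ΔT = T₂ − T₁ = 17.99 K.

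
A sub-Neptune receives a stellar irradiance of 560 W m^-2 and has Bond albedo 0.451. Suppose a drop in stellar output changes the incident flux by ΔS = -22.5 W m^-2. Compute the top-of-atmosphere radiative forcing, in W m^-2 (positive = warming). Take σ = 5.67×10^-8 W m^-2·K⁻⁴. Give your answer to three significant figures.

ΔF = Δ[S(1−α)]/4 = (1−0.451)·-22.5/4 = -3.088 W m^-2.

-3.09 W m^-2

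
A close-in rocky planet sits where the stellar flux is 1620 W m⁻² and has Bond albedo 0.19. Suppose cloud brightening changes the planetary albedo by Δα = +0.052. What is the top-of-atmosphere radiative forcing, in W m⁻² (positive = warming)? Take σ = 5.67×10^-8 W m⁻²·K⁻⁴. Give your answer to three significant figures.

-21.1 W m⁻²

ΔF = −(S/4)Δα = −(1620/4)×(+0.052) = -21.06 W m⁻².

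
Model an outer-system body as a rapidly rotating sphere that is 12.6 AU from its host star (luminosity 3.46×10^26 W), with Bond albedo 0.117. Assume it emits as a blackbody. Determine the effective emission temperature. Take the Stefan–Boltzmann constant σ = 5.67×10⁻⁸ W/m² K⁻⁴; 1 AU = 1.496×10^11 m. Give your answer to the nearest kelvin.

74 kelvin

Orbital distance: d = 12.6 AU = 1.885×10^12 m.
Spreading L over a sphere of radius d: S = 3.46×10^26/(4π·1.88×10^12²) = 7.749 W/m².
Averaging over the sphere, the absorbed flux is S(1−α)/4 = 1.711 W/m².
In equilibrium σT⁴ equals this, so T = 74.11 K.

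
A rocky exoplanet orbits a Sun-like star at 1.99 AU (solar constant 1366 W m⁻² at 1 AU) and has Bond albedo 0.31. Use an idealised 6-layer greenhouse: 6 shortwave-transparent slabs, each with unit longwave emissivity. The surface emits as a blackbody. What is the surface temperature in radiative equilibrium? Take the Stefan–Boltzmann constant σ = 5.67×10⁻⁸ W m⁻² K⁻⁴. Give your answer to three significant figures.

293 K

By the inverse-square law, S = 1366/1.99² = 344.9 W m⁻².
The effective emission temperature is T_e = [S(1−α)/(4σ)]^¼ = 180.0 K.
Layer-by-layer balance gives σT_s⁴ = (N+1)σT_e⁴, so T_s = 7^¼·180.0 = 292.8 K.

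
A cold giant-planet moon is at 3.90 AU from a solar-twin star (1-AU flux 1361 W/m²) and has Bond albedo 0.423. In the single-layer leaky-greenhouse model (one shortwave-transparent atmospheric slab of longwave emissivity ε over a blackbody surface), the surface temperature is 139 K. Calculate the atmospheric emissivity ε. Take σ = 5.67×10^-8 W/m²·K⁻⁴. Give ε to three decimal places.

Flux at the orbit: S = 1361/(3.90)² = 89.48 W/m².
First, T_e = [89.48·(1−0.423)/(4σ)]^(1/4) = 122.8 K.
T_s⁴ = T_e⁴·2/(2−ε) → ε = 2 − 2(T_e/T_s)⁴ = 2 − 2·(122.8/139)⁴ = 0.7804.

0.780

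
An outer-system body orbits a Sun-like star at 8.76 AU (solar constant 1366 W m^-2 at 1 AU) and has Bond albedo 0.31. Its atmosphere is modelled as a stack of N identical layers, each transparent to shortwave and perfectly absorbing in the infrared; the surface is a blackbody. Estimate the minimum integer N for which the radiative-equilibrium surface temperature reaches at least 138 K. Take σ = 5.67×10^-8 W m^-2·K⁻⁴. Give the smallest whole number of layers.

Flux at the orbit: S = 1366/(8.76)² = 17.80 W m^-2.
The effective emission temperature is T_e = [S(1−α)/(4σ)]^¼ = 85.79 K.
T_s = (N+1)^(1/4)·T_e ≥ 138 K requires N+1 ≥ (T_s/T_e)⁴ = (138/85.79)⁴ = 6.697.
So N ≥ 5.697; the smallest integer is N = 6.

6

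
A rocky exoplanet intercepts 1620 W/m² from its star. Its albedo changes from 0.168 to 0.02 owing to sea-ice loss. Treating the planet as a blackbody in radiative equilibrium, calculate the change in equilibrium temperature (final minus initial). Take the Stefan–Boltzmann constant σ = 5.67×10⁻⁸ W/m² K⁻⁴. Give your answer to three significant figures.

11.6 K

Before: T₁ = [1620·0.832/(4σ)]^(1/4) = 277.7 K.
Final:   T₂ = [S(1−0.02)/(4σ)]^(1/4) = 289.3 K.
ΔT = T₂ − T₁ = 11.60 K.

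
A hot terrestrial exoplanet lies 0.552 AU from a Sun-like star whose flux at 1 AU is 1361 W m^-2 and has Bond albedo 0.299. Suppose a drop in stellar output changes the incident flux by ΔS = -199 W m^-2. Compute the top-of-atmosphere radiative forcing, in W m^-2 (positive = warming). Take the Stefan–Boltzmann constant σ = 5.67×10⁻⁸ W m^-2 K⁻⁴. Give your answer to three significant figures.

-34.9 W m^-2

Flux at the orbit: S = 1361/(0.552)² = 4467 W m^-2.
ΔF = Δ[S(1−α)]/4 = (1−0.299)·-199/4 = -34.87 W m^-2.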